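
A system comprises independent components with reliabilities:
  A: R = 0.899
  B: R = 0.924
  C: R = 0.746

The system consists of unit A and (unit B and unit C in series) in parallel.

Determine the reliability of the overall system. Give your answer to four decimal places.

Series (B and C): 0.924000 × 0.746000 = 0.689304
Parallel (A and [0.689304]): 1 − (1 − 0.899000)(1 − 0.689304) = 0.9686

0.9686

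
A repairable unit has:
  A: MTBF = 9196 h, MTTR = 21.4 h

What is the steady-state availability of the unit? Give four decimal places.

0.9977

A(A) = MTBF/(MTBF+MTTR) = 9196/(9196+21.4) = 0.9977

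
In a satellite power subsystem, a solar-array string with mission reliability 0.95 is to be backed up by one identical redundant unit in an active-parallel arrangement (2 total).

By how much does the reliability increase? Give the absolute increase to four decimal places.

0.0475

R_before = 0.95
R_after = 1 − (1 − 0.95)^2 = 0.9975
ΔR = 0.9975 − 0.95 = 0.0475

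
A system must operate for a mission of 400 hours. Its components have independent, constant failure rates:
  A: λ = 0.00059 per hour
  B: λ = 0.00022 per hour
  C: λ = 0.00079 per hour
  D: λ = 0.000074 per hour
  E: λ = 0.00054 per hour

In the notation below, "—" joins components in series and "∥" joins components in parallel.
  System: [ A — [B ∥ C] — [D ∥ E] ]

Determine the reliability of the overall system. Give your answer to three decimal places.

0.767

R(A) = exp(−0.00059 × 400) = 0.78978
R(B) = exp(−0.00022 × 400) = 0.91576
R(C) = exp(−0.00079 × 400) = 0.72906
R(D) = exp(−0.000074 × 400) = 0.97083
R(E) = exp(−0.00054 × 400) = 0.80574
Parallel (B and C): 1 − (1 − 0.91576)(1 − 0.72906) = 0.97718
Parallel (D and E): 1 − (1 − 0.97083)(1 − 0.80574) = 0.99433
Series (A, [0.97718], and [0.99433]): 0.78978 × 0.97718 × 0.99433 = 0.767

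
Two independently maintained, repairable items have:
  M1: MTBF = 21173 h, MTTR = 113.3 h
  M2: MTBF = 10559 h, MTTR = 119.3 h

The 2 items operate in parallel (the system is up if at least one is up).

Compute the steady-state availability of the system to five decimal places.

A(M1) = MTBF/(MTBF+MTTR) = 21173/(21173+113.3) = 0.994677
A(M2) = MTBF/(MTBF+MTTR) = 10559/(10559+119.3) = 0.988828
Parallel availability: 1 − (1 − 0.994677)(1 − 0.988828) = 0.99994

0.99994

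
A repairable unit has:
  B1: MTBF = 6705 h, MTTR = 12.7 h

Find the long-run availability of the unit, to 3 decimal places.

0.998

A(B1) = MTBF/(MTBF+MTTR) = 6705/(6705+12.7) = 0.998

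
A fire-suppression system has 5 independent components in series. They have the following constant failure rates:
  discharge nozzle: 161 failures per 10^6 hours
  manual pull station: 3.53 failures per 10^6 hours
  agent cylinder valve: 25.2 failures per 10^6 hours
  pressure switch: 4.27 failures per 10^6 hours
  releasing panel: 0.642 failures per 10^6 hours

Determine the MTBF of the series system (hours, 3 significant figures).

5140

Series of exponential components: λ_sys = Σ λ_i
λ_sys = 0.000161 + 0.00000353 + 0.0000252 + 0.00000427 + 0.000000642 = 1.9464e-04 /h
MTBF = 1 / λ_sys = 5140 h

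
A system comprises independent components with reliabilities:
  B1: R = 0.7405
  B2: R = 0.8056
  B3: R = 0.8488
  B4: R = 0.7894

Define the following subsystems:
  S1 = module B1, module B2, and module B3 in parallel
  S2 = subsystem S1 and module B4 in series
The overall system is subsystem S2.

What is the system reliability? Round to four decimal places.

Parallel (B1, B2, and B3): 1 − (1 − 0.740500)(1 − 0.805600)(1 − 0.848800) = 0.992372
Series ([0.992372] and B4): 0.992372 × 0.789400 = 0.7834

0.7834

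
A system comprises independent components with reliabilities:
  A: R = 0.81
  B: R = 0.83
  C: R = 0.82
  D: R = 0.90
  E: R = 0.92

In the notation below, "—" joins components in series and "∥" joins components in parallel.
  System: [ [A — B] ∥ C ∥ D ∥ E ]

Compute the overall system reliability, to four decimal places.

Series (A and B): 0.810000 × 0.830000 = 0.672300
Parallel ([0.672300], C, D, and E): 1 − (1 − 0.672300)(1 − 0.820000)(1 − 0.900000)(1 − 0.920000) = 0.9995

0.9995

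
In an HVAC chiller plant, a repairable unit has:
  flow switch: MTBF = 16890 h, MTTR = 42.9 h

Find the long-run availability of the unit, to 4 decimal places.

A(flow switch) = MTBF/(MTBF+MTTR) = 16890/(16890+42.9) = 0.9975

0.9975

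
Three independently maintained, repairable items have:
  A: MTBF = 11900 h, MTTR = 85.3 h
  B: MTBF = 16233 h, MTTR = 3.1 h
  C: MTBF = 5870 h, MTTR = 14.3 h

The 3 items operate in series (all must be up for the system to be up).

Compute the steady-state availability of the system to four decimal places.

0.9903

A(A) = MTBF/(MTBF+MTTR) = 11900/(11900+85.3) = 0.992883
A(B) = MTBF/(MTBF+MTTR) = 16233/(16233+3.1) = 0.999809
A(C) = MTBF/(MTBF+MTTR) = 5870/(5870+14.3) = 0.997570
Series availability: 0.992883 × 0.999809 × 0.997570 = 0.9903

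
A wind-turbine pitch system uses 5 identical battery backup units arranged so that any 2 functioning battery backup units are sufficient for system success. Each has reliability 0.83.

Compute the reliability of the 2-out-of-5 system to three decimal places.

0.996

R = Σ_{i=2}^{5} C(5,i) p^i (1−p)^{5−i} with p = 0.83
C(5,2)·0.83^2·0.17^3 = 0.03385
C(5,3)·0.83^3·0.17^2 = 0.16525
C(5,4)·0.83^4·0.17^1 = 0.40340
C(5,5)·0.83^5·0.17^0 = 0.39390
Sum = 0.996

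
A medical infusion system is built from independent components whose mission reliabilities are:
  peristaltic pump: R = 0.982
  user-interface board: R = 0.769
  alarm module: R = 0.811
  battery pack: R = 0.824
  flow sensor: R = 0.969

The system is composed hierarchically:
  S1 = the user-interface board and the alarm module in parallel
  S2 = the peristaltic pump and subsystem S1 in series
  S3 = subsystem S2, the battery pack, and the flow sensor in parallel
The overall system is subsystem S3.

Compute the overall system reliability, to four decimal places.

Parallel (user-interface board and alarm module): 1 − (1 − 0.769000)(1 − 0.811000) = 0.956341
Series (peristaltic pump and [0.956341]): 0.982000 × 0.956341 = 0.939127
Parallel ([0.939127], battery pack, and flow sensor): 1 − (1 − 0.939127)(1 − 0.824000)(1 − 0.969000) = 0.9997

0.9997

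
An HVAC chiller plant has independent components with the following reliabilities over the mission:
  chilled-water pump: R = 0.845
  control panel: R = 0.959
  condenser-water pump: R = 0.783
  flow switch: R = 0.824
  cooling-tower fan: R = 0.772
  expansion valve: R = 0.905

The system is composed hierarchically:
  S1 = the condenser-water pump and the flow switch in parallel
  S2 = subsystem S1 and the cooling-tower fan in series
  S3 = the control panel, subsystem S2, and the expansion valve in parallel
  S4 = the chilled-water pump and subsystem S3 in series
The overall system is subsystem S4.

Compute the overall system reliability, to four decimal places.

0.8442

Parallel (condenser-water pump and flow switch): 1 − (1 − 0.783000)(1 − 0.824000) = 0.961808
Series ([0.961808] and cooling-tower fan): 0.961808 × 0.772000 = 0.742516
Parallel (control panel, [0.742516], and expansion valve): 1 − (1 − 0.959000)(1 − 0.742516)(1 − 0.905000) = 0.998997
Series (chilled-water pump and [0.998997]): 0.845000 × 0.998997 = 0.8442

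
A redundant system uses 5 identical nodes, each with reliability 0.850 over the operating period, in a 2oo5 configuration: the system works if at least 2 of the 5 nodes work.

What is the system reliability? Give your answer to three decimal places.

R = Σ_{i=2}^{5} C(5,i) p^i (1−p)^{5−i} with p = 0.850
C(5,2)·0.850^2·0.150^3 = 0.02438
C(5,3)·0.850^3·0.150^2 = 0.13818
C(5,4)·0.850^4·0.150^1 = 0.39150
C(5,5)·0.850^5·0.150^0 = 0.44371
Sum = 0.998

0.998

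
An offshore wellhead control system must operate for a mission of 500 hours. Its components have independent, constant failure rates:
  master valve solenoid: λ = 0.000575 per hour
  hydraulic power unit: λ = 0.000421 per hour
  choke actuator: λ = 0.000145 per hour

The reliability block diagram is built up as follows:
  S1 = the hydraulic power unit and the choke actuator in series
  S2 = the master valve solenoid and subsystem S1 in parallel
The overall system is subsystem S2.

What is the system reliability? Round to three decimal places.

R(master valve solenoid) = exp(−0.000575 × 500) = 0.75014
R(hydraulic power unit) = exp(−0.000421 × 500) = 0.81018
R(choke actuator) = exp(−0.000145 × 500) = 0.93007
Series (hydraulic power unit and choke actuator): 0.81018 × 0.93007 = 0.75352
Parallel (master valve solenoid and [0.75352]): 1 − (1 − 0.75014)(1 − 0.75352) = 0.938

0.938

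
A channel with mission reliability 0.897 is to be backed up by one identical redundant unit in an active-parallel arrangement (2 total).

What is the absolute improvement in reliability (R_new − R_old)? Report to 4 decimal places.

0.0924

R_before = 0.897
R_after = 1 − (1 − 0.897)^2 = 0.9894
ΔR = 0.9894 − 0.897 = 0.0924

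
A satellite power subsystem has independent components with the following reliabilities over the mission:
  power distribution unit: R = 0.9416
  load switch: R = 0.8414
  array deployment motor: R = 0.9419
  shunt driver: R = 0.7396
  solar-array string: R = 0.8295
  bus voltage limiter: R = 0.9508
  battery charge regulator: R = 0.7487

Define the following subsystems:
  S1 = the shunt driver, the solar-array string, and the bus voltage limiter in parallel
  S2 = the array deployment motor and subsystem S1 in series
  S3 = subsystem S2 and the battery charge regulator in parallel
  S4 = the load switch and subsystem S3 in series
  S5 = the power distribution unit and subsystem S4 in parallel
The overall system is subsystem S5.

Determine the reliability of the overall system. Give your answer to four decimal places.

0.9900

Parallel (shunt driver, solar-array string, and bus voltage limiter): 1 − (1 − 0.739600)(1 − 0.829500)(1 − 0.950800) = 0.997816
Series (array deployment motor and [0.997816]): 0.941900 × 0.997816 = 0.939843
Parallel ([0.939843] and battery charge regulator): 1 − (1 − 0.939843)(1 − 0.748700) = 0.984883
Series (load switch and [0.984883]): 0.841400 × 0.984883 = 0.828681
Parallel (power distribution unit and [0.828681]): 1 − (1 − 0.941600)(1 − 0.828681) = 0.9900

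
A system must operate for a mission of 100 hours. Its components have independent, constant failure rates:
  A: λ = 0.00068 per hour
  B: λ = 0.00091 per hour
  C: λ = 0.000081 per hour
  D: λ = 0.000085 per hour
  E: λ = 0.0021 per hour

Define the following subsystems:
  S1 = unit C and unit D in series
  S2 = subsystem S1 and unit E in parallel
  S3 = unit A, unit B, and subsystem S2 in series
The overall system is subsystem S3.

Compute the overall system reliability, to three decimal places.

0.850

R(A) = exp(−0.00068 × 100) = 0.93426
R(B) = exp(−0.00091 × 100) = 0.91302
R(C) = exp(−0.000081 × 100) = 0.99193
R(D) = exp(−0.000085 × 100) = 0.99154
R(E) = exp(−0.0021 × 100) = 0.81058
Series (C and D): 0.99193 × 0.99154 = 0.98354
Parallel ([0.98354] and E): 1 − (1 − 0.98354)(1 − 0.81058) = 0.99688
Series (A, B, and [0.99688]): 0.93426 × 0.91302 × 0.99688 = 0.850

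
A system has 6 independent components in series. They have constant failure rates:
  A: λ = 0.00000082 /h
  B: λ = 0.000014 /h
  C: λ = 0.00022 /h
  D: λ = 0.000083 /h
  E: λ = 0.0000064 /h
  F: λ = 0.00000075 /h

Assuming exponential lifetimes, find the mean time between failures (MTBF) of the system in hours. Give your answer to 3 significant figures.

Series of exponential components: λ_sys = Σ λ_i
λ_sys = 0.00000082 + 0.000014 + 0.00022 + 0.000083 + 0.0000064 + 0.00000075 = 3.2497e-04 /h
MTBF = 1 / λ_sys = 3080 h

3080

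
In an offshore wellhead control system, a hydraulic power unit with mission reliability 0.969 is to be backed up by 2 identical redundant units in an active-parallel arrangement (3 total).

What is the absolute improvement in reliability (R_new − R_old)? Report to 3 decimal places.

0.031

R_before = 0.969
R_after = 1 − (1 − 0.969)^3 = 1.000
ΔR = 1.000 − 0.969 = 0.031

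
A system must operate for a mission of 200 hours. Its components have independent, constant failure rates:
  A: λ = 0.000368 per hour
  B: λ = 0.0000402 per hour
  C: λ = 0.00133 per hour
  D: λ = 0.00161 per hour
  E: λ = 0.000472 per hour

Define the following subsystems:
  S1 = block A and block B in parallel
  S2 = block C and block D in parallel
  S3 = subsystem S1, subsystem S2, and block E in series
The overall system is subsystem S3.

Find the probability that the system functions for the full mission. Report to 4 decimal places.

0.8509

R(A) = exp(−0.000368 × 200) = 0.929043
R(B) = exp(−0.0000402 × 200) = 0.991992
R(C) = exp(−0.00133 × 200) = 0.766439
R(D) = exp(−0.00161 × 200) = 0.724698
R(E) = exp(−0.000472 × 200) = 0.909919
Parallel (A and B): 1 − (1 − 0.929043)(1 − 0.991992) = 0.999432
Parallel (C and D): 1 − (1 − 0.766439)(1 − 0.724698) = 0.935700
Series ([0.999432], [0.935700], and E): 0.999432 × 0.935700 × 0.909919 = 0.8509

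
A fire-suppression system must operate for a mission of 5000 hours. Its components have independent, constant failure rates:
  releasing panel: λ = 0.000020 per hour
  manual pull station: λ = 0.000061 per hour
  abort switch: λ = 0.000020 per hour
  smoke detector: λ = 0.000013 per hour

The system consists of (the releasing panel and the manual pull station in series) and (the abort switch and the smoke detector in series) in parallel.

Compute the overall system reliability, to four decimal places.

0.9493

R(releasing panel) = exp(−0.000020 × 5000) = 0.904837
R(manual pull station) = exp(−0.000061 × 5000) = 0.737123
R(abort switch) = exp(−0.000020 × 5000) = 0.904837
R(smoke detector) = exp(−0.000013 × 5000) = 0.937067
Series (releasing panel and manual pull station): 0.904837 × 0.737123 = 0.666976
Series (abort switch and smoke detector): 0.904837 × 0.937067 = 0.847893
Parallel ([0.666976] and [0.847893]): 1 − (1 − 0.666976)(1 − 0.847893) = 0.9493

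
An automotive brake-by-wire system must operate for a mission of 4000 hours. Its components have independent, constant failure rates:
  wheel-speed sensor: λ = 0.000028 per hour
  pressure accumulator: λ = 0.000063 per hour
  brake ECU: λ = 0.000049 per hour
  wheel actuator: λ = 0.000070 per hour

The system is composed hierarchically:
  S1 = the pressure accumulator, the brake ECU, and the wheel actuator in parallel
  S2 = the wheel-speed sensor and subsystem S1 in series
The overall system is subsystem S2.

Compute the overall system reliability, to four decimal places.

0.8854

R(wheel-speed sensor) = exp(−0.000028 × 4000) = 0.894044
R(pressure accumulator) = exp(−0.000063 × 4000) = 0.777245
R(brake ECU) = exp(−0.000049 × 4000) = 0.822012
R(wheel actuator) = exp(−0.000070 × 4000) = 0.755784
Parallel (pressure accumulator, brake ECU, and wheel actuator): 1 − (1 − 0.777245)(1 − 0.822012)(1 − 0.755784) = 0.990317
Series (wheel-speed sensor and [0.990317]): 0.894044 × 0.990317 = 0.8854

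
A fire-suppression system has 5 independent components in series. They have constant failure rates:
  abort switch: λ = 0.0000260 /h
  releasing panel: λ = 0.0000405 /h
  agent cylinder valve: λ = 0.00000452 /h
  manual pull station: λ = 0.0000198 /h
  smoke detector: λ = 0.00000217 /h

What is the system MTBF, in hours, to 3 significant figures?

10800

Series of exponential components: λ_sys = Σ λ_i
λ_sys = 0.0000260 + 0.0000405 + 0.00000452 + 0.0000198 + 0.00000217 = 9.2990e-05 /h
MTBF = 1 / λ_sys = 10800 h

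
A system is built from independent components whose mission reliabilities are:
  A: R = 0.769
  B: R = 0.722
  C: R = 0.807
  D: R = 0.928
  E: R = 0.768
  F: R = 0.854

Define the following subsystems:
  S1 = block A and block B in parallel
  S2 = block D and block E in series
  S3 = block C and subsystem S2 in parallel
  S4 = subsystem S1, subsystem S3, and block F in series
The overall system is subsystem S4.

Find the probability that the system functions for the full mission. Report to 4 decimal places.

Parallel (A and B): 1 − (1 − 0.769000)(1 − 0.722000) = 0.935782
Series (D and E): 0.928000 × 0.768000 = 0.712704
Parallel (C and [0.712704]): 1 − (1 − 0.807000)(1 − 0.712704) = 0.944552
Series ([0.935782], [0.944552], and F): 0.935782 × 0.944552 × 0.854000 = 0.7548

0.7548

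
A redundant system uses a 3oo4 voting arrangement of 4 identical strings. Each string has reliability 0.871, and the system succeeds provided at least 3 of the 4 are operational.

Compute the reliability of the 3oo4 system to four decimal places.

R = Σ_{i=3}^{4} C(4,i) p^i (1−p)^{4−i} with p = 0.871
C(4,3)·0.871^3·0.129^1 = 0.340961
C(4,4)·0.871^4·0.129^0 = 0.575536
Sum = 0.9165

0.9165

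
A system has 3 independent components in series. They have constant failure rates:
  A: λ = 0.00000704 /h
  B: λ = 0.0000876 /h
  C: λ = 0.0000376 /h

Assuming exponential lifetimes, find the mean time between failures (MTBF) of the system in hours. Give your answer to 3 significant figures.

7560

Series of exponential components: λ_sys = Σ λ_i
λ_sys = 0.00000704 + 0.0000876 + 0.0000376 = 1.3224e-04 /h
MTBF = 1 / λ_sys = 7560 h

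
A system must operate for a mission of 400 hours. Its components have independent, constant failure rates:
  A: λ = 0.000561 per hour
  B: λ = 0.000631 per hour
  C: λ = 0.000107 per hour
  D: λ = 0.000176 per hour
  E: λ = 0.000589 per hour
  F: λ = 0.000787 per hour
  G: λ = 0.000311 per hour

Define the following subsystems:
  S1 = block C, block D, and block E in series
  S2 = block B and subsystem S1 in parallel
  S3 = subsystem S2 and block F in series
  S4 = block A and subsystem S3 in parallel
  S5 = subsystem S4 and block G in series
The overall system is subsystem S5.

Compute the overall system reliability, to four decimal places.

R(A) = exp(−0.000561 × 400) = 0.798995
R(B) = exp(−0.000631 × 400) = 0.776934
R(C) = exp(−0.000107 × 400) = 0.958103
R(D) = exp(−0.000176 × 400) = 0.932021
R(E) = exp(−0.000589 × 400) = 0.790097
R(F) = exp(−0.000787 × 400) = 0.729935
R(G) = exp(−0.000311 × 400) = 0.883027
Series (C, D, and E): 0.958103 × 0.932021 × 0.790097 = 0.705535
Parallel (B and [0.705535]): 1 − (1 − 0.776934)(1 − 0.705535) = 0.934315
Series ([0.934315] and F): 0.934315 × 0.729935 = 0.681989
Parallel (A and [0.681989]): 1 − (1 − 0.798995)(1 − 0.681989) = 0.936078
Series ([0.936078] and G): 0.936078 × 0.883027 = 0.8266

0.8266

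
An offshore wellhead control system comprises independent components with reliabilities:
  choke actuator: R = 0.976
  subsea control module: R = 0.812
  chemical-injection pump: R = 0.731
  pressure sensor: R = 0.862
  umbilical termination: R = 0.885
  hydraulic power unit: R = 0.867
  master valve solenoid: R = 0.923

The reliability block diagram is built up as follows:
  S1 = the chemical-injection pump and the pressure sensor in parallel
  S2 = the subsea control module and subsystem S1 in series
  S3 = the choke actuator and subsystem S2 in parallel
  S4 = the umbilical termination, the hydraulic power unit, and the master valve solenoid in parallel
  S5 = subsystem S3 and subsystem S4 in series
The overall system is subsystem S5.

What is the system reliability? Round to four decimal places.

0.9936

Parallel (chemical-injection pump and pressure sensor): 1 − (1 − 0.731000)(1 − 0.862000) = 0.962878
Series (subsea control module and [0.962878]): 0.812000 × 0.962878 = 0.781857
Parallel (choke actuator and [0.781857]): 1 − (1 − 0.976000)(1 − 0.781857) = 0.994765
Parallel (umbilical termination, hydraulic power unit, and master valve solenoid): 1 − (1 − 0.885000)(1 − 0.867000)(1 − 0.923000) = 0.998822
Series ([0.994765] and [0.998822]): 0.994765 × 0.998822 = 0.9936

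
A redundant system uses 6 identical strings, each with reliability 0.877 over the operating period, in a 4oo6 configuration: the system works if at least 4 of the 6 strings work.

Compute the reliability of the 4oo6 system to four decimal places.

0.9721

R = Σ_{i=4}^{6} C(6,i) p^i (1−p)^{6−i} with p = 0.877
C(6,4)·0.877^4·0.123^2 = 0.134246
C(6,5)·0.877^5·0.123^1 = 0.382873
C(6,6)·0.877^6·0.123^0 = 0.454986
Sum = 0.9721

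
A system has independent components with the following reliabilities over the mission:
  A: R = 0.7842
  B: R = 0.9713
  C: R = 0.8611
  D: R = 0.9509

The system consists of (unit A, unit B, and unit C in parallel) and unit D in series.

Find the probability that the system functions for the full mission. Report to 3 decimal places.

0.950

Parallel (A, B, and C): 1 − (1 − 0.78420)(1 − 0.97130)(1 − 0.86110) = 0.99914
Series ([0.99914] and D): 0.99914 × 0.95090 = 0.950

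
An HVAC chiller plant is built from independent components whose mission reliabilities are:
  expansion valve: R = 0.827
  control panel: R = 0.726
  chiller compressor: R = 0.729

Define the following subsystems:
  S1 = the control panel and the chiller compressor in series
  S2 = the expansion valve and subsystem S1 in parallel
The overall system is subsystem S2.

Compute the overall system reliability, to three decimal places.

0.919

Series (control panel and chiller compressor): 0.72600 × 0.72900 = 0.52925
Parallel (expansion valve and [0.52925]): 1 − (1 − 0.82700)(1 − 0.52925) = 0.919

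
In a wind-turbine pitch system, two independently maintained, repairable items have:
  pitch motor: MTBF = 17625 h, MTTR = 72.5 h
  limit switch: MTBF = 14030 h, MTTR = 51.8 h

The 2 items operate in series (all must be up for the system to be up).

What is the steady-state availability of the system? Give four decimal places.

0.9922

A(pitch motor) = MTBF/(MTBF+MTTR) = 17625/(17625+72.5) = 0.995903
A(limit switch) = MTBF/(MTBF+MTTR) = 14030/(14030+51.8) = 0.996321
Series availability: 0.995903 × 0.996321 = 0.9922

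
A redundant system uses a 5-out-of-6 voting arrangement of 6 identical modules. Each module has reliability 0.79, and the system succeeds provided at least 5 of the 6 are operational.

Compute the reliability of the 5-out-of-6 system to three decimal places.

R = Σ_{i=5}^{6} C(6,i) p^i (1−p)^{6−i} with p = 0.79
C(6,5)·0.79^5·0.21^1 = 0.38771
C(6,6)·0.79^6·0.21^0 = 0.24309
Sum = 0.631

0.631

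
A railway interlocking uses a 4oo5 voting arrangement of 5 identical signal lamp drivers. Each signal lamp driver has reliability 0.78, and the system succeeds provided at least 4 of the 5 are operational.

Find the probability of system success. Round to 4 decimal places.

R = Σ_{i=4}^{5} C(5,i) p^i (1−p)^{5−i} with p = 0.78
C(5,4)·0.78^4·0.22^1 = 0.407166
C(5,5)·0.78^5·0.22^0 = 0.288717
Sum = 0.6959

0.6959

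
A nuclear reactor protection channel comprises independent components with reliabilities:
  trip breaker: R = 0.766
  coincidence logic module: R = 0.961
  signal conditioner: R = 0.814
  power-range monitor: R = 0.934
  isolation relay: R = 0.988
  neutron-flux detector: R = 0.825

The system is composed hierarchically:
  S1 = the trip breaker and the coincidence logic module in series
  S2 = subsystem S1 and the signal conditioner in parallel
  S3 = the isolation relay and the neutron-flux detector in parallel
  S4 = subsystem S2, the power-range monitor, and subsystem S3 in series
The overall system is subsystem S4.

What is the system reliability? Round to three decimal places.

0.886

Series (trip breaker and coincidence logic module): 0.76600 × 0.96100 = 0.73613
Parallel ([0.73613] and signal conditioner): 1 − (1 − 0.73613)(1 − 0.81400) = 0.95092
Parallel (isolation relay and neutron-flux detector): 1 − (1 − 0.98800)(1 − 0.82500) = 0.99790
Series ([0.95092], power-range monitor, and [0.99790]): 0.95092 × 0.93400 × 0.99790 = 0.886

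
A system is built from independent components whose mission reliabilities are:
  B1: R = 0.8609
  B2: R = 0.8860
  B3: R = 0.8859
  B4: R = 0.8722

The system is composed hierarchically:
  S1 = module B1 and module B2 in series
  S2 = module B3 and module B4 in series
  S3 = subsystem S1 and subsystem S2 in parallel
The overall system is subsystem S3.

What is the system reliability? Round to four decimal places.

0.9461

Series (B1 and B2): 0.860900 × 0.886000 = 0.762757
Series (B3 and B4): 0.885900 × 0.872200 = 0.772682
Parallel ([0.762757] and [0.772682]): 1 − (1 − 0.762757)(1 − 0.772682) = 0.9461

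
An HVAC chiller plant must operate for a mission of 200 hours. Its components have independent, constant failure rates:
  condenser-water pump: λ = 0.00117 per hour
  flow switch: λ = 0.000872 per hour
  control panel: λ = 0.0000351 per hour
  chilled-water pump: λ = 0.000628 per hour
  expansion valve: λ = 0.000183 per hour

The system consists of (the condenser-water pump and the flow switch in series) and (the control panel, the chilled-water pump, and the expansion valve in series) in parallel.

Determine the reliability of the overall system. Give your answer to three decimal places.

0.948

R(condenser-water pump) = exp(−0.00117 × 200) = 0.79136
R(flow switch) = exp(−0.000872 × 200) = 0.83996
R(control panel) = exp(−0.0000351 × 200) = 0.99300
R(chilled-water pump) = exp(−0.000628 × 200) = 0.88197
R(expansion valve) = exp(−0.000183 × 200) = 0.96406
Series (condenser-water pump and flow switch): 0.79136 × 0.83996 = 0.66471
Series (control panel, chilled-water pump, and expansion valve): 0.99300 × 0.88197 × 0.96406 = 0.84432
Parallel ([0.66471] and [0.84432]): 1 − (1 − 0.66471)(1 − 0.84432) = 0.948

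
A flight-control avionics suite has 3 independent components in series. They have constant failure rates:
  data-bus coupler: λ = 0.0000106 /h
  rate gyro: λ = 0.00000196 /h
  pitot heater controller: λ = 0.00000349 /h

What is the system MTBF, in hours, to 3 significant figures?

62300

Series of exponential components: λ_sys = Σ λ_i
λ_sys = 0.0000106 + 0.00000196 + 0.00000349 = 1.6050e-05 /h
MTBF = 1 / λ_sys = 62300 h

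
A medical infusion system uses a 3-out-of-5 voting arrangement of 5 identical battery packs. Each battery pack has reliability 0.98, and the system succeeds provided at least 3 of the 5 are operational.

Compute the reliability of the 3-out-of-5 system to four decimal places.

R = Σ_{i=3}^{5} C(5,i) p^i (1−p)^{5−i} with p = 0.98
C(5,3)·0.98^3·0.02^2 = 0.003765
C(5,4)·0.98^4·0.02^1 = 0.092237
C(5,5)·0.98^5·0.02^0 = 0.903921
Sum = 0.9999

0.9999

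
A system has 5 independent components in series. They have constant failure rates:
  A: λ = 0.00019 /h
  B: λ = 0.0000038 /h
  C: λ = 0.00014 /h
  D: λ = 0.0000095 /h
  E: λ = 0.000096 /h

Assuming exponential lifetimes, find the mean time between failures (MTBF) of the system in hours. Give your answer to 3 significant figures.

2280

Series of exponential components: λ_sys = Σ λ_i
λ_sys = 0.00019 + 0.0000038 + 0.00014 + 0.0000095 + 0.000096 = 4.3930e-04 /h
MTBF = 1 / λ_sys = 2280 h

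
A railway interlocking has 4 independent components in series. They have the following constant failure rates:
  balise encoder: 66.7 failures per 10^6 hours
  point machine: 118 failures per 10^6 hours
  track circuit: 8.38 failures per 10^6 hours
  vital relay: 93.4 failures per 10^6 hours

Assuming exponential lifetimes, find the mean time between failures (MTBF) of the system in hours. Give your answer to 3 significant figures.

Series of exponential components: λ_sys = Σ λ_i
λ_sys = 0.0000667 + 0.000118 + 0.00000838 + 0.0000934 = 2.8648e-04 /h
MTBF = 1 / λ_sys = 3490 h

3490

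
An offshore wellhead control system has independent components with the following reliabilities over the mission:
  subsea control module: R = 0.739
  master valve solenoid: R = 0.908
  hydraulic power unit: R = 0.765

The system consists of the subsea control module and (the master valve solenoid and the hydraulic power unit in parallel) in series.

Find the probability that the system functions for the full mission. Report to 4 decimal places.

Parallel (master valve solenoid and hydraulic power unit): 1 − (1 − 0.908000)(1 − 0.765000) = 0.978380
Series (subsea control module and [0.978380]): 0.739000 × 0.978380 = 0.7230

0.7230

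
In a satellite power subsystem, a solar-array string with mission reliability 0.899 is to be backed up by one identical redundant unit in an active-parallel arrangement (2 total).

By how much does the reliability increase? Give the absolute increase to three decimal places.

0.091

R_before = 0.899
R_after = 1 − (1 − 0.899)^2 = 0.990
ΔR = 0.990 − 0.899 = 0.091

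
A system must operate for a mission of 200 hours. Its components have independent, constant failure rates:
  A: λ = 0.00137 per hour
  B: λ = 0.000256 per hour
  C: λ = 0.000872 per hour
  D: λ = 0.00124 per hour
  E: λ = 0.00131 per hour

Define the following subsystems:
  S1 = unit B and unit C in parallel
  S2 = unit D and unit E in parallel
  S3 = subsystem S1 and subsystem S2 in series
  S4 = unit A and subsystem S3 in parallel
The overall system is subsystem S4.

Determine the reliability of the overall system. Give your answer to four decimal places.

0.9860

R(A) = exp(−0.00137 × 200) = 0.760332
R(B) = exp(−0.000256 × 200) = 0.950089
R(C) = exp(−0.000872 × 200) = 0.839961
R(D) = exp(−0.00124 × 200) = 0.780360
R(E) = exp(−0.00131 × 200) = 0.769511
Parallel (B and C): 1 − (1 − 0.950089)(1 − 0.839961) = 0.992012
Parallel (D and E): 1 − (1 − 0.780360)(1 − 0.769511) = 0.949375
Series ([0.992012] and [0.949375]): 0.992012 × 0.949375 = 0.941791
Parallel (A and [0.941791]): 1 − (1 − 0.760332)(1 − 0.941791) = 0.9860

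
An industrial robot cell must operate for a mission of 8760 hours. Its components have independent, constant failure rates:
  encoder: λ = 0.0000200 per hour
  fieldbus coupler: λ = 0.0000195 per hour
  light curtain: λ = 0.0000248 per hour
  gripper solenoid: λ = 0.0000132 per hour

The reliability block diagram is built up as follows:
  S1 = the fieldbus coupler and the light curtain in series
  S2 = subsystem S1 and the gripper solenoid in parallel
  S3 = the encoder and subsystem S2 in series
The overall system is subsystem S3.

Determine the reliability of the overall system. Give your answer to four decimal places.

0.8098

R(encoder) = exp(−0.0000200 × 8760) = 0.839289
R(fieldbus coupler) = exp(−0.0000195 × 8760) = 0.842973
R(light curtain) = exp(−0.0000248 × 8760) = 0.804730
R(gripper solenoid) = exp(−0.0000132 × 8760) = 0.890803
Series (fieldbus coupler and light curtain): 0.842973 × 0.804730 = 0.678366
Parallel ([0.678366] and gripper solenoid): 1 − (1 − 0.678366)(1 − 0.890803) = 0.964879
Series (encoder and [0.964879]): 0.839289 × 0.964879 = 0.8098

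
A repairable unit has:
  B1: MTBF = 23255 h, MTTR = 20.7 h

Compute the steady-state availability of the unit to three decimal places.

0.999

A(B1) = MTBF/(MTBF+MTTR) = 23255/(23255+20.7) = 0.999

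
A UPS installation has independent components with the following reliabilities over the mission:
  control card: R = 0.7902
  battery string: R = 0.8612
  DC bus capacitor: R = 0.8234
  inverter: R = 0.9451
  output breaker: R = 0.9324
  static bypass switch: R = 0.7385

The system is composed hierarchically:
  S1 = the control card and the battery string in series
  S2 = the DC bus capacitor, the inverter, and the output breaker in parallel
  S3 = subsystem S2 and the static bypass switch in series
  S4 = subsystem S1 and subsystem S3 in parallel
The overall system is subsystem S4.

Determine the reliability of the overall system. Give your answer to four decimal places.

0.9163

Series (control card and battery string): 0.790200 × 0.861200 = 0.680520
Parallel (DC bus capacitor, inverter, and output breaker): 1 − (1 − 0.823400)(1 − 0.945100)(1 − 0.932400) = 0.999345
Series ([0.999345] and static bypass switch): 0.999345 × 0.738500 = 0.738016
Parallel ([0.680520] and [0.738016]): 1 − (1 − 0.680520)(1 − 0.738016) = 0.9163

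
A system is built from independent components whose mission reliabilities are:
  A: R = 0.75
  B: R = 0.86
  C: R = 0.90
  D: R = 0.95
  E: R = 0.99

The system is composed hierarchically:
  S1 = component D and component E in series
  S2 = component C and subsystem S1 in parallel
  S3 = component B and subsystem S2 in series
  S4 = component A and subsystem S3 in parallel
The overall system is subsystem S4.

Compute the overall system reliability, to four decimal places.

0.9637

Series (D and E): 0.950000 × 0.990000 = 0.940500
Parallel (C and [0.940500]): 1 − (1 − 0.900000)(1 − 0.940500) = 0.994050
Series (B and [0.994050]): 0.860000 × 0.994050 = 0.854883
Parallel (A and [0.854883]): 1 − (1 − 0.750000)(1 − 0.854883) = 0.9637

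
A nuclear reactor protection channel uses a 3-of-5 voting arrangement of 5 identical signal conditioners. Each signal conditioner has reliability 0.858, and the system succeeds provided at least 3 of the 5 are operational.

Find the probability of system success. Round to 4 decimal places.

R = Σ_{i=3}^{5} C(5,i) p^i (1−p)^{5−i} with p = 0.858
C(5,3)·0.858^3·0.142^2 = 0.127362
C(5,4)·0.858^4·0.142^1 = 0.384776
C(5,5)·0.858^5·0.142^0 = 0.464982
Sum = 0.9771

0.9771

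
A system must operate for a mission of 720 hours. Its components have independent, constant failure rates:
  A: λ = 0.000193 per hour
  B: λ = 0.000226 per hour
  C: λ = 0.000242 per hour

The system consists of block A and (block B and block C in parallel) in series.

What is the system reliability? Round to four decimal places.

0.8494

R(A) = exp(−0.000193 × 720) = 0.870263
R(B) = exp(−0.000226 × 720) = 0.849829
R(C) = exp(−0.000242 × 720) = 0.840095
Parallel (B and C): 1 − (1 − 0.849829)(1 − 0.840095) = 0.975987
Series (A and [0.975987]): 0.870263 × 0.975987 = 0.8494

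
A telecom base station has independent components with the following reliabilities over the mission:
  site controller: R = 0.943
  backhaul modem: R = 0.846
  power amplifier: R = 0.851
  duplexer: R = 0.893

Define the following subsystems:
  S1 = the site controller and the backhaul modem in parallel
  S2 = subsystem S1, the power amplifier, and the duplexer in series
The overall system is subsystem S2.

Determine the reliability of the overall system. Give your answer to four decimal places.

0.7533

Parallel (site controller and backhaul modem): 1 − (1 − 0.943000)(1 − 0.846000) = 0.991222
Series ([0.991222], power amplifier, and duplexer): 0.991222 × 0.851000 × 0.893000 = 0.7533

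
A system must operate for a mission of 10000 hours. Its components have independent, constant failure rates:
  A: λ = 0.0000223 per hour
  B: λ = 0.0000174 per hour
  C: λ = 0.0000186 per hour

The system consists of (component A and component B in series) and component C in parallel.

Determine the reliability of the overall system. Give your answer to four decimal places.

R(A) = exp(−0.0000223 × 10000) = 0.800115
R(B) = exp(−0.0000174 × 10000) = 0.840297
R(C) = exp(−0.0000186 × 10000) = 0.830274
Series (A and B): 0.800115 × 0.840297 = 0.672334
Parallel ([0.672334] and C): 1 − (1 − 0.672334)(1 − 0.830274) = 0.9444

0.9444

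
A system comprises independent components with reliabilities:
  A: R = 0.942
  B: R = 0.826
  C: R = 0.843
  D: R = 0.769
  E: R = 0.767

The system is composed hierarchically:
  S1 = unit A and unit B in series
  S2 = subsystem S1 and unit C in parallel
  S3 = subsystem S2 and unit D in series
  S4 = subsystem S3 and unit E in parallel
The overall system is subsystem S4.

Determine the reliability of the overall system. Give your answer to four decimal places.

Series (A and B): 0.942000 × 0.826000 = 0.778092
Parallel ([0.778092] and C): 1 − (1 − 0.778092)(1 − 0.843000) = 0.965160
Series ([0.965160] and D): 0.965160 × 0.769000 = 0.742208
Parallel ([0.742208] and E): 1 − (1 − 0.742208)(1 − 0.767000) = 0.9399

0.9399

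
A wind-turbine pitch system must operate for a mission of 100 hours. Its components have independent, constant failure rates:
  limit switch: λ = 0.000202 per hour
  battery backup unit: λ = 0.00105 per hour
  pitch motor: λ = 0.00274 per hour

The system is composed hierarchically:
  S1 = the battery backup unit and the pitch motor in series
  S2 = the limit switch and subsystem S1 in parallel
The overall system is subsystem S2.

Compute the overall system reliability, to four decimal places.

R(limit switch) = exp(−0.000202 × 100) = 0.980003
R(battery backup unit) = exp(−0.00105 × 100) = 0.900325
R(pitch motor) = exp(−0.00274 × 100) = 0.760332
Series (battery backup unit and pitch motor): 0.900325 × 0.760332 = 0.684546
Parallel (limit switch and [0.684546]): 1 − (1 − 0.980003)(1 − 0.684546) = 0.9937

0.9937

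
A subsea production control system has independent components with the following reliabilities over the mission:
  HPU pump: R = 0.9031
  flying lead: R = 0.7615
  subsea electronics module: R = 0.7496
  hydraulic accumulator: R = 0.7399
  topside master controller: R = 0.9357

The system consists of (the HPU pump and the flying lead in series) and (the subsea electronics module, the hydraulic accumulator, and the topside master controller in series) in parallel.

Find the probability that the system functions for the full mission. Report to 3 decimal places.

0.850

Series (HPU pump and flying lead): 0.90310 × 0.76150 = 0.68771
Series (subsea electronics module, hydraulic accumulator, and topside master controller): 0.74960 × 0.73990 × 0.93570 = 0.51897
Parallel ([0.68771] and [0.51897]): 1 − (1 − 0.68771)(1 − 0.51897) = 0.850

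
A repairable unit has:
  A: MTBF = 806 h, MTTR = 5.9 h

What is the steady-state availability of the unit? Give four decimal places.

0.9927

A(A) = MTBF/(MTBF+MTTR) = 806/(806+5.9) = 0.9927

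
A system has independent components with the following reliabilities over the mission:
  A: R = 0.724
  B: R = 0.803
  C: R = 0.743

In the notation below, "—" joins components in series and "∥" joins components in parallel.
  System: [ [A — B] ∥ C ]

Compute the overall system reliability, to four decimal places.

Series (A and B): 0.724000 × 0.803000 = 0.581372
Parallel ([0.581372] and C): 1 − (1 − 0.581372)(1 − 0.743000) = 0.8924

0.8924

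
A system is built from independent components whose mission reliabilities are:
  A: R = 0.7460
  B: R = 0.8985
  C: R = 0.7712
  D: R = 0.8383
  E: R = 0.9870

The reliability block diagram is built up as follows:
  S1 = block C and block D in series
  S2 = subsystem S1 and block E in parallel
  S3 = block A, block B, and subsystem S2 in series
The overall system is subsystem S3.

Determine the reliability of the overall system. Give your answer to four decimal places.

0.6672

Series (C and D): 0.771200 × 0.838300 = 0.646497
Parallel ([0.646497] and E): 1 − (1 − 0.646497)(1 − 0.987000) = 0.995404
Series (A, B, and [0.995404]): 0.746000 × 0.898500 × 0.995404 = 0.6672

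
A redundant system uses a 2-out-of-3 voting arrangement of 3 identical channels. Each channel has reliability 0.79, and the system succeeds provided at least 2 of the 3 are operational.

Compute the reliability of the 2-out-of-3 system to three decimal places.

R = Σ_{i=2}^{3} C(3,i) p^i (1−p)^{3−i} with p = 0.79
C(3,2)·0.79^2·0.21^1 = 0.39318
C(3,3)·0.79^3·0.21^0 = 0.49304
Sum = 0.886

0.886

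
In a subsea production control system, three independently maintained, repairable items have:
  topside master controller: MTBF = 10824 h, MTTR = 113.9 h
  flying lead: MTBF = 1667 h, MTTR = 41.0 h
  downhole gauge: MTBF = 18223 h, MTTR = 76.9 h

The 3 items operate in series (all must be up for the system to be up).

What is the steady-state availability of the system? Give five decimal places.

0.96177

A(topside master controller) = MTBF/(MTBF+MTTR) = 10824/(10824+113.9) = 0.989587
A(flying lead) = MTBF/(MTBF+MTTR) = 1667/(1667+41.0) = 0.975995
A(downhole gauge) = MTBF/(MTBF+MTTR) = 18223/(18223+76.9) = 0.995798
Series availability: 0.989587 × 0.975995 × 0.995798 = 0.96177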